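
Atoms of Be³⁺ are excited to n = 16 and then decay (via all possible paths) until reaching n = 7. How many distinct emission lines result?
45

The electron can occupy levels n = 7, 8, ..., 16 during de-excitation — that is m = 16 - 7 + 1 = 10 distinct levels.

The number of distinct spectral lines equals the number of ways to choose 2 of these m levels (each pair gives one possible emission transition):

Number of lines = m(m-1)/2 = 10×9/2 = 45

These correspond to all possible transitions between the 10 levels:
16 → 15, 16 → 14, 16 → 13, 16 → 12, 16 → 11, 16 → 10, 16 → 9, 16 → 8...

Each transition produces a photon with a unique energy (and thus wavelength). This count does not depend on Z.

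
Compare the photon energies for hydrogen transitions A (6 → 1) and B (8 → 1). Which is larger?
8 → 1

Calculate the energy for each transition:

Transition 6 → 1:
ΔE₁ = |E_1 - E_6| = |-13.6057/1² - (-13.6057/6²)|
ΔE₁ = |-13.605700000 - (-0.377936111)| = 13.227764 eV

Transition 8 → 1:
ΔE₂ = |E_1 - E_8| = |-13.6057/1² - (-13.6057/8²)|
ΔE₂ = |-13.605700000 - (-0.212589063)| = 13.393111 eV

Since 13.393111 eV > 13.227764 eV, the transition 8 → 1 emits the more energetic photon.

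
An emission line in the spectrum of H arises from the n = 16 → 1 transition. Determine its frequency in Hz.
3.277e+15 Hz

First, find the transition energy:
E_16 = -13.6057 / 16² = -0.05315 eV
E_1 = -13.6057 / 1² = -13.60570 eV
|ΔE| = |E_1 - E_16| = 13.55255 eV

Convert to Joules: E = 13.55255 eV × (1.602177 × 10⁻¹⁹ J/eV) = 2.17136e-18 J

Using E = hf:
f = E/h = 2.17136e-18 J / (6.62607 × 10⁻³⁴ J·s)
f = 3.277e+15 Hz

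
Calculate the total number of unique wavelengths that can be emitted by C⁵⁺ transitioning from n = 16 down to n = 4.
78

The electron can occupy levels n = 4, 5, ..., 16 during de-excitation — that is m = 16 - 4 + 1 = 13 distinct levels.

The number of distinct spectral lines equals the number of ways to choose 2 of these m levels (each pair gives one possible emission transition):

Number of lines = m(m-1)/2 = 13×12/2 = 78

These correspond to all possible transitions between the 13 levels:
16 → 15, 16 → 14, 16 → 13, 16 → 12, 16 → 11, 16 → 10, 16 → 9, 16 → 8...

Each transition produces a photon with a unique energy (and thus wavelength). This count does not depend on Z.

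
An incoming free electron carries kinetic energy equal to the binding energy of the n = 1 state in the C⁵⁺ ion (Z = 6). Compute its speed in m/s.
1.3126e+07 m/s (or 4.378% of c)

The binding energy at n = 1 for C⁵⁺ is:
E_1 = -13.6057 × 6²/1² = -489.80520 eV
|E_1| = 489.80520 eV

Convert to Joules:
KE = 489.80520 eV × (1.602177 × 10⁻¹⁹ J/eV) = 7.847546e-17 J

Using KE = ½mv²:
v = √(2·KE/m_e)
v = √(2 × 7.847546e-17 J / 9.10938 × 10⁻³¹ kg)
v = 1.3126e+07 m/s

This is approximately 4.378% the speed of light.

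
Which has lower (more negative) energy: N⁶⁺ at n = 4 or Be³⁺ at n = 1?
Be³⁺ at n = 1 (E = -217.691200 eV)

Using E_n = -13.6057 Z² / n² eV:

N⁶⁺ (Z = 7) at n = 4:
E = -13.6057 × 7² / 4² = -13.6057 × 49 / 16 = -41.667456250 eV

Be³⁺ (Z = 4) at n = 1:
E = -13.6057 × 4² / 1² = -13.6057 × 16 / 1 = -217.691200000 eV

Since -217.691200000 eV < -41.667456250 eV,
Be³⁺ at n = 1 is more tightly bound (requires more energy to ionize).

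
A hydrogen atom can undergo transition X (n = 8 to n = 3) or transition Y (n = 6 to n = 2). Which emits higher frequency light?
6 → 2

Calculate the energy for each transition:

Transition 8 → 3:
ΔE₁ = |E_3 - E_8| = |-13.6057/3² - (-13.6057/8²)|
ΔE₁ = |-1.5117444444 - (-0.2125890625)| = 1.2991554 eV

Transition 6 → 2:
ΔE₂ = |E_2 - E_6| = |-13.6057/2² - (-13.6057/6²)|
ΔE₂ = |-3.4014250000 - (-0.3779361111)| = 3.0234889 eV

Since 3.0234889 eV > 1.2991554 eV, the transition 6 → 2 emits the more energetic photon.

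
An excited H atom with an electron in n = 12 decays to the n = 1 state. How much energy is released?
13.511216 eV

The energy levels are E_n = -13.6057 eV / n².

Energy at n = 12: E_12 = -13.6057 / 12² = -0.094484028 eV
Energy at n = 1: E_1 = -13.6057 / 1² = -13.605700000 eV

For emission (electron falling to lower state), the photon energy is:
E_photon = E_12 - E_1 = |-0.094484028 - (-13.605700000)|
E_photon = 13.511216 eV

This energy is carried away by the emitted photon.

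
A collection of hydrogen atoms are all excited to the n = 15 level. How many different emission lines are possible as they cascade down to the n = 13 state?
3

The electron can occupy levels n = 13, 14, ..., 15 during de-excitation — that is m = 15 - 13 + 1 = 3 distinct levels.

The number of distinct spectral lines equals the number of ways to choose 2 of these m levels (each pair gives one possible emission transition):

Number of lines = m(m-1)/2 = 3×2/2 = 3

These correspond to all possible transitions between the 3 levels:
15 → 14, 15 → 13, 14 → 13

Each transition produces a photon with a unique energy (and thus wavelength). This count does not depend on Z.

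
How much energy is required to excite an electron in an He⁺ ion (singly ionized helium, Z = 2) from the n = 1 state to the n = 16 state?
54.2102 eV

The energy levels of a hydrogen-like atom are E_n = -13.6057 Z² eV / n².

Energy at n = 1: E_1 = -13.6057 × 2² / 1² = -54.4228000 eV
Energy at n = 16: E_16 = -13.6057 × 2² / 16² = -0.2125891 eV

The excitation energy is the difference:
ΔE = E_16 - E_1
ΔE = -0.2125891 - (-54.4228000)
ΔE = 54.2102 eV

Since this is positive, energy must be absorbed (photon absorption).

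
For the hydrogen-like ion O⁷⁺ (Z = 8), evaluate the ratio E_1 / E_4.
16.000

Using E_n = -13.6057 Z² / n² eV with Z = 8:

E_1 = -13.6057 × 8² / 1² = -870.7648 / 1 = -870.764800000 eV
E_4 = -13.6057 × 8² / 4² = -870.7648 / 16 = -54.422800000 eV

The ratio is:
E_1/E_4 = (-870.764800000) / (-54.422800000)
E_1/E_4 = (-870.7648/1) / (-870.7648/16)
E_1/E_4 = 16/1
E_1/E_4 = 16.000
(Note: the Z² factors cancel in the ratio.)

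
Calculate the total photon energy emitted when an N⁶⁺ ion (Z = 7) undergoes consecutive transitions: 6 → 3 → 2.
148.151 eV

The energy levels of N⁶⁺ are E_n = -13.6057 × 7² / n² eV.

First transition (6 → 3):
ΔE₁ = |E_3 - E_6|
ΔE₁ = |-74.075477778 - (-18.518869444)| = 55.556608 eV

Second transition (3 → 2):
ΔE₂ = |E_2 - E_3|
ΔE₂ = |-166.669825000 - (-74.075477778)| = 92.594347 eV

Total energy released:
E_total = ΔE₁ + ΔE₂ = 55.556608 + 92.594347 = 148.151 eV

Note: This equals the direct transition 6 → 2: 148.151 eV ✓
Energy is conserved regardless of the path taken.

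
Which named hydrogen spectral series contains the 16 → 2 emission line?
Balmer series

The spectral series in hydrogen are named based on the final (lower) energy level:
- Lyman series: n_final = 1 (ultraviolet)
- Balmer series: n_final = 2 (visible/near-UV)
- Paschen series: n_final = 3 (infrared)
- Brackett series: n_final = 4 (infrared)
- Pfund series: n_final = 5 (far infrared)

Since this transition ends at n = 2, it belongs to the Balmer series.

For reference, this 16 → 2 line has photon energy
ΔE = 13.6057 eV × (1/2² - 1/16²) = 3.348278 eV,
corresponding to wavelength λ = hc/ΔE = 1239.84 eV·nm / 3.348278 eV = 370.29 nm in the visible/near-UV region.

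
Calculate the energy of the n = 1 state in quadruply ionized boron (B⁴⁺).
-340.142500 eV

For hydrogen-like ions, the energy levels scale with Z²:
E_n = -13.6057 Z² / n² eV

For B⁴⁺ (Z = 5) at n = 1:
E_1 = -13.6057 × 5² / 1²
E_1 = -13.6057 × 25 / 1
E_1 = -340.1425 / 1
E_1 = -340.142500 eV

The energy is 25 times more negative than hydrogen at the same n due to the stronger nuclear charge.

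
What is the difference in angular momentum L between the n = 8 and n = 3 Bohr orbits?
5.27286e-34 J·s (or 5ℏ)

In the Bohr model, L_n = nℏ where ℏ = 1.0545718e-34 J·s.

L_8 = 8ℏ = 8.4365744e-34 J·s
L_3 = 3ℏ = 3.1637154e-34 J·s

ΔL = L_8 - L_3 = (8 - 3)ℏ = 5ℏ
ΔL = 5 × 1.0545718e-34 J·s = 5.27286e-34 J·s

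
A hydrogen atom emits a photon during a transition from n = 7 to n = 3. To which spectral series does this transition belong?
Paschen series

The spectral series in hydrogen are named based on the final (lower) energy level:
- Lyman series: n_final = 1 (ultraviolet)
- Balmer series: n_final = 2 (visible/near-UV)
- Paschen series: n_final = 3 (infrared)
- Brackett series: n_final = 4 (infrared)
- Pfund series: n_final = 5 (far infrared)

Since this transition ends at n = 3, it belongs to the Paschen series.

For reference, this 7 → 3 line has photon energy
ΔE = 13.6057 eV × (1/3² - 1/7²) = 1.2340770975 eV,
corresponding to wavelength λ = hc/ΔE = 1239.84 eV·nm / 1.2340770975 eV = 1004.66981 nm in the infrared region.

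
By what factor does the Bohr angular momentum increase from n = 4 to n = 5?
1.2500

In the Bohr model, L_n = nℏ, so the ratio is purely the ratio of quantum numbers:

L_5/L_4 = 5ℏ / 4ℏ = 5/4 = 1.2500

The angular momentum scales linearly with n.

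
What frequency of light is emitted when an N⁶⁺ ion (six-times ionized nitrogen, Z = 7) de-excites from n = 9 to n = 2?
3.83e+16 Hz

First, find the transition energy:
E_9 = -13.6057 × 7² / 9² = -8.2306 eV
E_2 = -13.6057 × 7² / 2² = -166.6698 eV
|ΔE| = |E_2 - E_9| = 158.4392 eV

Convert to Joules: E = 158.4392 eV × (1.602177 × 10⁻¹⁹ J/eV) = 2.5385e-17 J

Using E = hf:
f = E/h = 2.5385e-17 J / (6.62607 × 10⁻³⁴ J·s)
f = 3.83e+16 Hz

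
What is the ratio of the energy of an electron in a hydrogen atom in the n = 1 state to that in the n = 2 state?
4.000

Using E_n = -13.6057 Z² / n² eV with Z = 1:

E_1 = -13.6057 / 1² = -13.6057 / 1 = -13.605700000 eV
E_2 = -13.6057 / 2² = -13.6057 / 4 = -3.401425000 eV

The ratio is:
E_1/E_2 = (-13.605700000) / (-3.401425000)
E_1/E_2 = (-13.6057/1) / (-13.6057/4)
E_1/E_2 = 4/1
E_1/E_2 = 4.000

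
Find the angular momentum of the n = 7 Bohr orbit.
7.38200e-34 J·s (or 7ℏ)

In the Bohr model, angular momentum is quantized:
L = nℏ

where ℏ = h/(2π) = 1.0545718e-34 J·s

For n = 7:
L = 7 × 1.0545718e-34 J·s
L = 7.38200e-34 J·s

This can also be written as L = 7ℏ.
The angular momentum is an integer multiple of the reduced Planck constant.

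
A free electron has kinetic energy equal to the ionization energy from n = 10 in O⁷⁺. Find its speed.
1.75e+06 m/s (or 0.5838% of c)

The binding energy at n = 10 for O⁷⁺ is:
E_10 = -13.6057 × 8²/10² = -8.707648 eV
|E_10| = 8.707648 eV

Convert to Joules:
KE = 8.707648 eV × (1.602177 × 10⁻¹⁹ J/eV) = 1.3951e-18 J

Using KE = ½mv²:
v = √(2·KE/m_e)
v = √(2 × 1.3951e-18 J / 9.10938 × 10⁻³¹ kg)
v = 1.75e+06 m/s

This is approximately 0.5838% the speed of light.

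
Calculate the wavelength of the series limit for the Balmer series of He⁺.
91.1265 nm

The series limit corresponds to the transition from n = ∞ to n = 2.
This is the highest energy (shortest wavelength) transition in the Balmer series.

E_∞ = 0 eV
E_2 = -13.6057 × 2² / 2² = -13.605700 eV

Energy at series limit:
ΔE = E_∞ - E_2 = 0 - (-13.605700) = 13.605700 eV
λ = hc/E = 1239.84 eV·nm / 13.605700 eV = 91.1265 nm

This energy equals the ionization energy from the n = 2 state of He⁺.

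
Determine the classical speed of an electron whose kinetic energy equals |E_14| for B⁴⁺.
7.813e+05 m/s (or 0.26% of c)

The binding energy at n = 14 for B⁴⁺ is:
E_14 = -13.6057 × 5²/14² = -1.735421 eV
|E_14| = 1.735421 eV

Convert to Joules:
KE = 1.735421 eV × (1.602177 × 10⁻¹⁹ J/eV) = 2.78045e-19 J

Using KE = ½mv²:
v = √(2·KE/m_e)
v = √(2 × 2.78045e-19 J / 9.10938 × 10⁻³¹ kg)
v = 7.813e+05 m/s

This is approximately 0.26% the speed of light.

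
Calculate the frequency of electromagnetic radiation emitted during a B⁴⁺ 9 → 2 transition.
1.95e+16 Hz

First, find the transition energy:
E_9 = -13.6057 × 5² / 9² = -4.199290 eV
E_2 = -13.6057 × 5² / 2² = -85.035625 eV
|ΔE| = |E_2 - E_9| = 80.836335 eV

Convert to Joules: E = 80.836335 eV × (1.602177 × 10⁻¹⁹ J/eV) = 1.2951e-17 J

Using E = hf:
f = E/h = 1.2951e-17 J / (6.62607 × 10⁻³⁴ J·s)
f = 1.95e+16 Hz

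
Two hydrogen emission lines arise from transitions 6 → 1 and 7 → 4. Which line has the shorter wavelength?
6 → 1

Calculate the energy for each transition:

Transition 6 → 1:
ΔE₁ = |E_1 - E_6| = |-13.6057/1² - (-13.6057/6²)|
ΔE₁ = |-13.60570000 - (-0.37793611)| = 13.22776 eV

Transition 7 → 4:
ΔE₂ = |E_4 - E_7| = |-13.6057/4² - (-13.6057/7²)|
ΔE₂ = |-0.85035625 - (-0.27766735)| = 0.57269 eV

Since 13.22776 eV > 0.57269 eV, the transition 6 → 1 emits the more energetic photon.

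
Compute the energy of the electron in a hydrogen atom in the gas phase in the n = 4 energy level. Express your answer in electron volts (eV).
-0.850356 eV

The energy levels of a hydrogen-like atom are given by:
E_n = -13.6057 eV / n²

For n = 4:
E_4 = -13.6057 eV / 4²
E_4 = -13.6057 eV / 16
E_4 = -0.850356 eV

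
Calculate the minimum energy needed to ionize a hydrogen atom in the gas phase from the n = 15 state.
0.0605 eV

The ionization energy is the energy needed to remove the electron completely (n → ∞).

For hydrogen, E_n = -13.6057 eV / n².

At n = 15: E_15 = -13.6057 / 15² = -0.0604698 eV
At n = ∞: E_∞ = 0 eV

Ionization energy = E_∞ - E_15 = 0 - (-0.0604698) = 0.0604698 eV
Ionization energy ≈ 0.0605 eV

This is also called the binding energy of the electron in state n = 15.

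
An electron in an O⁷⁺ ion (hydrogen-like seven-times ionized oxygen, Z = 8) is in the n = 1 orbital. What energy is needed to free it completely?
870.765 eV

The ionization energy is the energy needed to remove the electron completely (n → ∞).

For a hydrogen-like ion with Z = 8, E_n = -13.6057 Z² / n² eV.

At n = 1: E_1 = -13.6057 × 8² / 1² = -870.764800 eV
At n = ∞: E_∞ = 0 eV

Ionization energy = E_∞ - E_1 = 0 - (-870.764800) = 870.764800 eV
Ionization energy ≈ 870.765 eV

This is also called the binding energy of the electron in state n = 1.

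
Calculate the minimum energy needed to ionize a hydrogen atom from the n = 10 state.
0.1361 eV

The ionization energy is the energy needed to remove the electron completely (n → ∞).

For hydrogen, E_n = -13.6057 eV / n².

At n = 10: E_10 = -13.6057 / 10² = -0.1360570 eV
At n = ∞: E_∞ = 0 eV

Ionization energy = E_∞ - E_10 = 0 - (-0.1360570) = 0.1360570 eV
Ionization energy ≈ 0.1361 eV

This is also called the binding energy of the electron in state n = 10.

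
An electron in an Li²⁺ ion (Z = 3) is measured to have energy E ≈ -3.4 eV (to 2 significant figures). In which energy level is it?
n = 6

The exact energy levels follow E_n = -13.6057 Z² / n² eV with Z = 3.

The measured value (-3.4 eV) is reported to only 2 significant figures, so we must test candidate n values and see which one matches to that precision.

Candidate energies:
  n = 4:  E = -13.6057 × 3² / 4² = -7.65321 eV
  n = 5:  E = -13.6057 × 3² / 5² = -4.89805 eV
  n = 6:  E = -13.6057 × 3² / 6² = -3.40143 eV  ← matches
  n = 7:  E = -13.6057 × 3² / 7² = -2.49901 eV
  n = 8:  E = -13.6057 × 3² / 8² = -1.91330 eV

Checking against the measurement of -3.4 eV (2 sig figs), only n = 6 agrees:
E_6 = -3.40143 eV, which rounds to -3.4 eV ✓

Therefore n = 6.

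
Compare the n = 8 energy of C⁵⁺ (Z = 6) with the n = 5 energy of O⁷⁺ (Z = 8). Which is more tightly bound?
O⁷⁺ at n = 5 (E = -34.8306 eV)

Using E_n = -13.6057 Z² / n² eV:

C⁵⁺ (Z = 6) at n = 8:
E = -13.6057 × 6² / 8² = -13.6057 × 36 / 64 = -7.6532063 eV

O⁷⁺ (Z = 8) at n = 5:
E = -13.6057 × 8² / 5² = -13.6057 × 64 / 25 = -34.8305920 eV

Since -34.8305920 eV < -7.6532063 eV,
O⁷⁺ at n = 5 is more tightly bound (requires more energy to ionize).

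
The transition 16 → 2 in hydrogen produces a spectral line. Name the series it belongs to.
Balmer series

The spectral series in hydrogen are named based on the final (lower) energy level:
- Lyman series: n_final = 1 (ultraviolet)
- Balmer series: n_final = 2 (visible/near-UV)
- Paschen series: n_final = 3 (infrared)
- Brackett series: n_final = 4 (infrared)
- Pfund series: n_final = 5 (far infrared)

Since this transition ends at n = 2, it belongs to the Balmer series.

For reference, this 16 → 2 line has photon energy
ΔE = 13.6057 eV × (1/2² - 1/16²) = 3.348278 eV,
corresponding to wavelength λ = hc/ΔE = 1239.84 eV·nm / 3.348278 eV = 370.29 nm in the visible/near-UV region.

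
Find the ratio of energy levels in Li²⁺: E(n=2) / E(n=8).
16.0000

Using E_n = -13.6057 Z² / n² eV with Z = 3:

E_2 = -13.6057 × 3² / 2² = -122.4513 / 4 = -30.6128250000 eV
E_8 = -13.6057 × 3² / 8² = -122.4513 / 64 = -1.9133015625 eV

The ratio is:
E_2/E_8 = (-30.6128250000) / (-1.9133015625)
E_2/E_8 = (-122.4513/4) / (-122.4513/64)
E_2/E_8 = 64/4
E_2/E_8 = 16.0000
(Note: the Z² factors cancel in the ratio.)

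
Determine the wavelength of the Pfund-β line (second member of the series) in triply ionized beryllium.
290.703 nm

The lines of a series are numbered from the longest wavelength (smallest ΔE) outward; the second line is the transition from n = n_f + 2 to n_f.
The Pfund series has all transitions ending at n_f = 5.

For Be³⁺ (Z = 4), the second line (β-line) is the jump from n = 7 to n = 5:
E_7 = -13.6057 × 4² / 7² = -4.4426776 eV
E_5 = -13.6057 × 4² / 5² = -8.7076480 eV
ΔE = E_7 - E_5 = 4.2649704 eV

λ = hc/E = 1239.84 eV·nm / 4.2649704 eV
λ = 290.703 nm

This is the β-line of the Pfund series in Be³⁺.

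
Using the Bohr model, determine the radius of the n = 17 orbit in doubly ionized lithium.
5.09774 nm (or 50.97740 Å)

The Bohr radius formula is:
r_n = n² a₀ / Z

where a₀ = 0.05291772 nm is the Bohr radius.

For Li²⁺ (Z = 3) at n = 17:
r_17 = 17² × 0.05291772 nm / 3
r_17 = 289 × 0.05291772 nm / 3
r_17 = 15.293221 nm / 3
r_17 = 5.09774 nm

The electron orbits at approximately 5.09774 nm from the nucleus.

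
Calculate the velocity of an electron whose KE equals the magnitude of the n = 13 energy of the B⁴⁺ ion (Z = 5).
8.414e+05 m/s (or 0.281% of c)

The binding energy at n = 13 for B⁴⁺ is:
E_13 = -13.6057 × 5²/13² = -2.012678 eV
|E_13| = 2.012678 eV

Convert to Joules:
KE = 2.012678 eV × (1.602177 × 10⁻¹⁹ J/eV) = 3.22467e-19 J

Using KE = ½mv²:
v = √(2·KE/m_e)
v = √(2 × 3.22467e-19 J / 9.10938 × 10⁻³¹ kg)
v = 8.414e+05 m/s

This is approximately 0.281% the speed of light.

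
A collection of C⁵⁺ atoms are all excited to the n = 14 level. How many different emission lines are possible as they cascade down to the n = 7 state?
28

The electron can occupy levels n = 7, 8, ..., 14 during de-excitation — that is m = 14 - 7 + 1 = 8 distinct levels.

The number of distinct spectral lines equals the number of ways to choose 2 of these m levels (each pair gives one possible emission transition):

Number of lines = m(m-1)/2 = 8×7/2 = 28

These correspond to all possible transitions between the 8 levels:
14 → 13, 14 → 12, 14 → 11, 14 → 10, 14 → 9, 14 → 8, 14 → 7, 13 → 12...

Each transition produces a photon with a unique energy (and thus wavelength). This count does not depend on Z.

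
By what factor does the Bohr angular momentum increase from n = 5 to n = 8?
1.600

In the Bohr model, L_n = nℏ, so the ratio is purely the ratio of quantum numbers:

L_8/L_5 = 8ℏ / 5ℏ = 8/5 = 1.600

The angular momentum scales linearly with n.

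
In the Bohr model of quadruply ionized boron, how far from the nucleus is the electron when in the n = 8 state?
0.6773 nm (or 6.7735 Å)

The Bohr radius formula is:
r_n = n² a₀ / Z

where a₀ = 0.0529177 nm is the Bohr radius.

For B⁴⁺ (Z = 5) at n = 8:
r_8 = 8² × 0.0529177 nm / 5
r_8 = 64 × 0.0529177 nm / 5
r_8 = 3.38673 nm / 5
r_8 = 0.6773 nm

The electron orbits at approximately 0.6773 nm from the nucleus.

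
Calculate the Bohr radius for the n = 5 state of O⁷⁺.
0.1654 nm (or 1.6537 Å)

The Bohr radius formula is:
r_n = n² a₀ / Z

where a₀ = 0.0529177 nm is the Bohr radius.

For O⁷⁺ (Z = 8) at n = 5:
r_5 = 5² × 0.0529177 nm / 8
r_5 = 25 × 0.0529177 nm / 8
r_5 = 1.32294 nm / 8
r_5 = 0.1654 nm

The electron orbits at approximately 0.1654 nm from the nucleus.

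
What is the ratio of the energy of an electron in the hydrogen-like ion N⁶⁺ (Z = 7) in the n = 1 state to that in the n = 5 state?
25.00000

Using E_n = -13.6057 Z² / n² eV with Z = 7:

E_1 = -13.6057 × 7² / 1² = -666.6793 / 1 = -666.67930000000 eV
E_5 = -13.6057 × 7² / 5² = -666.6793 / 25 = -26.66717200000 eV

The ratio is:
E_1/E_5 = (-666.67930000000) / (-26.66717200000)
E_1/E_5 = (-666.6793/1) / (-666.6793/25)
E_1/E_5 = 25/1
E_1/E_5 = 25.00000
(Note: the Z² factors cancel in the ratio.)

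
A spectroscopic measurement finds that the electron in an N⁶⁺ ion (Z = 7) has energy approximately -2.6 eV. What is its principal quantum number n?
n = 16

The exact energy levels follow E_n = -13.6057 Z² / n² eV with Z = 7.

The measured value (-2.6 eV) is reported to only 2 significant figures, so we must test candidate n values and see which one matches to that precision.

Candidate energies:
  n = 14:  E = -13.6057 × 7² / 14² = -3.401425 eV
  n = 15:  E = -13.6057 × 7² / 15² = -2.963019 eV
  n = 16:  E = -13.6057 × 7² / 16² = -2.604216 eV  ← matches
  n = 17:  E = -13.6057 × 7² / 17² = -2.306849 eV
  n = 18:  E = -13.6057 × 7² / 18² = -2.057652 eV

Checking against the measurement of -2.6 eV (2 sig figs), only n = 16 agrees:
E_16 = -2.604216 eV, which rounds to -2.6 eV ✓

Therefore n = 16.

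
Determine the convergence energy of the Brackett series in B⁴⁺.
21.259 eV

The series limit corresponds to the transition from n = ∞ to n = 4.
This is the highest energy (shortest wavelength) transition in the Brackett series.

E_∞ = 0 eV
E_4 = -13.6057 × 5² / 4² = -21.259 eV

Energy at series limit:
ΔE = E_∞ - E_4 = 0 - (-21.259) = 21.259 eV

This energy equals the ionization energy from the n = 4 state of B⁴⁺.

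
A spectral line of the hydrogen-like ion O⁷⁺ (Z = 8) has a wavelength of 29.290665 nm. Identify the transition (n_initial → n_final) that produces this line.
n = 4 → n = 3

First, find the photon energy from the wavelength (hc = 1239.84 eV·nm):
E = hc/λ = 1239.84 eV·nm / 29.290665 nm = 42.328844 eV

The energy levels of O⁷⁺ satisfy E_n = -13.6057 × 8² / n² eV, so an emission n_i → n_f releases
ΔE = 13.6057 × 8² × (1/n_f² − 1/n_i²) eV.

Setting ΔE equal to the photon energy:
1/n_f² − 1/n_i² = 42.328844 / (13.6057 × 8²) = 0.048611111

Since 1/n_i² must be positive, we need 1/n_f² > 0.048611111, i.e. n_f ≤ 4. For each allowed n_f, solve n_i = (1/n_f² − 0.048611111)^(−1/2) and check whether it is a whole number:
  n_f = 1: 1/n_i² = 1.000000000 − 0.048611111 = 0.951388889 → n_i = 1.025  (not an integer) ✗
  n_f = 2: 1/n_i² = 0.250000000 − 0.048611111 = 0.201388889 → n_i = 2.228  (not an integer) ✗
  n_f = 3: 1/n_i² = 0.111111111 − 0.048611111 = 0.062500000 → n_i = 4.000  → integer, n_i = 4 ✓
  n_f = 4: 1/n_i² = 0.062500000 − 0.048611111 = 0.013888889 → n_i = 8.485  (not an integer) ✗

Only n_f = 3 gives an integer upper level, n_i = 4.

The transition is from n = 4 to n = 3 (emission).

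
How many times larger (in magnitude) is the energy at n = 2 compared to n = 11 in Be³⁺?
30.25000

Using E_n = -13.6057 Z² / n² eV with Z = 4:

E_2 = -13.6057 × 4² / 2² = -217.6912 / 4 = -54.42280000000 eV
E_11 = -13.6057 × 4² / 11² = -217.6912 / 121 = -1.79910082645 eV

The ratio is:
E_2/E_11 = (-54.42280000000) / (-1.79910082645)
E_2/E_11 = (-217.6912/4) / (-217.6912/121)
E_2/E_11 = 121/4
E_2/E_11 = 30.25000
(Note: the Z² factors cancel in the ratio.)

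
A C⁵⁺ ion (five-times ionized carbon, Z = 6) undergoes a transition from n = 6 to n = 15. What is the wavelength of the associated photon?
108.48 nm

First, find the transition energy using E_n = -13.6057 Z² / n² eV:
E_6 = -13.6057 × 6² / 6² = -13.60570 eV
E_15 = -13.6057 × 6² / 15² = -2.17691 eV

Photon energy: |ΔE| = |E_15 - E_6| = 11.42879 eV

Convert to wavelength using E = hc/λ with hc = 1239.84 eV·nm:
λ = hc/E = 1239.84 eV·nm / 11.42879 eV
λ = 108.48 nm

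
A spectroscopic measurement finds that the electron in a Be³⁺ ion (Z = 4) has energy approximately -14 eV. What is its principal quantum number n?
n = 4

The exact energy levels follow E_n = -13.6057 Z² / n² eV with Z = 4.

The measured value (-14 eV) is reported to only 2 significant figures, so we must test candidate n values and see which one matches to that precision.

Candidate energies:
  n = 2:  E = -13.6057 × 4² / 2² = -54.42280 eV
  n = 3:  E = -13.6057 × 4² / 3² = -24.18791 eV
  n = 4:  E = -13.6057 × 4² / 4² = -13.60570 eV  ← matches
  n = 5:  E = -13.6057 × 4² / 5² = -8.70765 eV
  n = 6:  E = -13.6057 × 4² / 6² = -6.04698 eV

Checking against the measurement of -14 eV (2 sig figs), only n = 4 agrees:
E_4 = -13.60570 eV, which rounds to -14 eV ✓

Therefore n = 4.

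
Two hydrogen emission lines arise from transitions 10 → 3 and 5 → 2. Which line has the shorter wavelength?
5 → 2

Calculate the energy for each transition:

Transition 10 → 3:
ΔE₁ = |E_3 - E_10| = |-13.6057/3² - (-13.6057/10²)|
ΔE₁ = |-1.5117444444 - (-0.1360570000)| = 1.3756874 eV

Transition 5 → 2:
ΔE₂ = |E_2 - E_5| = |-13.6057/2² - (-13.6057/5²)|
ΔE₂ = |-3.4014250000 - (-0.5442280000)| = 2.8571970 eV

Since 2.8571970 eV > 1.3756874 eV, the transition 5 → 2 emits the more energetic photon.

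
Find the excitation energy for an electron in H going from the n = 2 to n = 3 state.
1.88968 eV

The energy levels of a hydrogen-like atom are E_n = -13.6057 eV / n².

Energy at n = 2: E_2 = -13.6057 / 2² = -3.40142500 eV
Energy at n = 3: E_3 = -13.6057 / 3² = -1.51174444 eV

The excitation energy is the difference:
ΔE = E_3 - E_2
ΔE = -1.51174444 - (-3.40142500)
ΔE = 1.88968 eV

Since this is positive, energy must be absorbed (photon absorption).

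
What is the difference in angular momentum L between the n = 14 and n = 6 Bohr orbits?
8.43657e-34 J·s (or 8ℏ)

In the Bohr model, L_n = nℏ where ℏ = 1.0545718e-34 J·s.

L_14 = 14ℏ = 1.4764005e-33 J·s
L_6 = 6ℏ = 6.3274308e-34 J·s

ΔL = L_14 - L_6 = (14 - 6)ℏ = 8ℏ
ΔL = 8 × 1.0545718e-34 J·s = 8.43657e-34 J·s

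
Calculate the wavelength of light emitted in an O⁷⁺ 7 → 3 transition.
15.70 nm

First, find the transition energy using E_n = -13.6057 Z² / n² eV:
E_7 = -13.6057 × 8² / 7² = -17.7707 eV
E_3 = -13.6057 × 8² / 3² = -96.7516 eV

Photon energy: |ΔE| = |E_3 - E_7| = 78.9809 eV

Convert to wavelength using E = hc/λ with hc = 1239.84 eV·nm:
λ = hc/E = 1239.84 eV·nm / 78.9809 eV
λ = 15.70 nm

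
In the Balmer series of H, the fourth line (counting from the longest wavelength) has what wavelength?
410.07 nm

The lines of a series are numbered from the longest wavelength (smallest ΔE) outward; the fourth line is the transition from n = n_f + 4 to n_f.
The Balmer series has all transitions ending at n_f = 2.

For H, the fourth line (δ-line) is the jump from n = 6 to n = 2:
E_6 = -13.6057 / 6² = -0.377936 eV
E_2 = -13.6057 / 2² = -3.401425 eV
ΔE = E_6 - E_2 = 3.023489 eV

λ = hc/E = 1239.84 eV·nm / 3.023489 eV
λ = 410.07 nm

This is the δ-line of the Balmer series in H.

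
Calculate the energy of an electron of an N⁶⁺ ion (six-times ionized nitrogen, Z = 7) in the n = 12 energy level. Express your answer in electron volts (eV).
-4.62972 eV

The energy levels of a hydrogen-like atom are given by:
E_n = -13.6057 Z² / n² eV  (with Z = 7 for N⁶⁺)

For n = 12:
E_12 = -13.6057 × 7² / 12²
E_12 = -13.6057 × 49 / 144
E_12 = -4.62972 eV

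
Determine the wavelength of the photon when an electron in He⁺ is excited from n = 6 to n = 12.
1093.52 nm

First, find the transition energy using E_n = -13.6057 Z² / n² eV:
E_6 = -13.6057 × 2² / 6² = -1.5117444 eV
E_12 = -13.6057 × 2² / 12² = -0.3779361 eV

Photon energy: |ΔE| = |E_12 - E_6| = 1.1338083 eV

Convert to wavelength using E = hc/λ with hc = 1239.84 eV·nm:
λ = hc/E = 1239.84 eV·nm / 1.1338083 eV
λ = 1093.52 nm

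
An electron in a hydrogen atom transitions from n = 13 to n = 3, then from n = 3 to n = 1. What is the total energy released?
13.525193 eV

The energy levels of hydrogen are E_n = -13.6057 / n² eV.

First transition (13 → 3):
ΔE₁ = |E_3 - E_13|
ΔE₁ = |-1.511744444444 - (-0.080507100592)| = 1.431237344 eV

Second transition (3 → 1):
ΔE₂ = |E_1 - E_3|
ΔE₂ = |-13.605700000000 - (-1.511744444444)| = 12.093955556 eV

Total energy released:
E_total = ΔE₁ + ΔE₂ = 1.431237344 + 12.093955556 = 13.525193 eV

Note: This equals the direct transition 13 → 1: 13.525193 eV ✓
Energy is conserved regardless of the path taken.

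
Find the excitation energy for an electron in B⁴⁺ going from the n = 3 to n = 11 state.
34.98 eV

The energy levels of a hydrogen-like atom are E_n = -13.6057 Z² eV / n².

Energy at n = 3: E_3 = -13.6057 × 5² / 3² = -37.79361 eV
Energy at n = 11: E_11 = -13.6057 × 5² / 11² = -2.81110 eV

The excitation energy is the difference:
ΔE = E_11 - E_3
ΔE = -2.81110 - (-37.79361)
ΔE = 34.98 eV

Since this is positive, energy must be absorbed (photon absorption).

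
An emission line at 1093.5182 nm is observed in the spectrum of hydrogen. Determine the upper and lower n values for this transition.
n = 6 → n = 3

First, find the photon energy from the wavelength (hc = 1239.84 eV·nm):
E = hc/λ = 1239.84 eV·nm / 1093.5182 nm = 1.1338083 eV

The energy levels of hydrogen satisfy E_n = -13.6057 / n² eV, so an emission n_i → n_f releases
ΔE = 13.6057 × (1/n_f² − 1/n_i²) eV.

Setting ΔE equal to the photon energy:
1/n_f² − 1/n_i² = 1.1338083 / 13.6057 = 0.083333331

Since 1/n_i² must be positive, we need 1/n_f² > 0.083333331, i.e. n_f ≤ 3. For each allowed n_f, solve n_i = (1/n_f² − 0.083333331)^(−1/2) and check whether it is a whole number:
  n_f = 1: 1/n_i² = 1.000000000 − 0.083333331 = 0.916666669 → n_i = 1.044  (not an integer) ✗
  n_f = 2: 1/n_i² = 0.250000000 − 0.083333331 = 0.166666669 → n_i = 2.449  (not an integer) ✗
  n_f = 3: 1/n_i² = 0.111111111 − 0.083333331 = 0.027777780 → n_i = 6.000  → integer, n_i = 6 ✓

Only n_f = 3 gives an integer upper level, n_i = 6.

The transition is from n = 6 to n = 3 (emission).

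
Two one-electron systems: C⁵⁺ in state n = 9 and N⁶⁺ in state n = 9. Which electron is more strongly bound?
N⁶⁺ at n = 9 (E = -8.23 eV)

Using E_n = -13.6057 Z² / n² eV:

C⁵⁺ (Z = 6) at n = 9:
E = -13.6057 × 6² / 9² = -13.6057 × 36 / 81 = -6.04698 eV

N⁶⁺ (Z = 7) at n = 9:
E = -13.6057 × 7² / 9² = -13.6057 × 49 / 81 = -8.23061 eV

Since -8.23061 eV < -6.04698 eV,
N⁶⁺ at n = 9 is more tightly bound (requires more energy to ionize).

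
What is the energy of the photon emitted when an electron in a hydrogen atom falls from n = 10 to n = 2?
3.27 eV

The energy levels are E_n = -13.6057 eV / n².

Energy at n = 10: E_10 = -13.6057 / 10² = -0.13606 eV
Energy at n = 2: E_2 = -13.6057 / 2² = -3.40143 eV

For emission (electron falling to lower state), the photon energy is:
E_photon = E_10 - E_2 = |-0.13606 - (-3.40143)|
E_photon = 3.27 eV

This energy is carried away by the emitted photon.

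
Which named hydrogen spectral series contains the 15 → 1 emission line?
Lyman series

The spectral series in hydrogen are named based on the final (lower) energy level:
- Lyman series: n_final = 1 (ultraviolet)
- Balmer series: n_final = 2 (visible/near-UV)
- Paschen series: n_final = 3 (infrared)
- Brackett series: n_final = 4 (infrared)
- Pfund series: n_final = 5 (far infrared)

Since this transition ends at n = 1, it belongs to the Lyman series.

For reference, this 15 → 1 line has photon energy
ΔE = 13.6057 eV × (1/1² - 1/15²) = 13.5452 eV,
corresponding to wavelength λ = hc/ΔE = 1239.84 eV·nm / 13.5452 eV = 91.53 nm in the ultraviolet region.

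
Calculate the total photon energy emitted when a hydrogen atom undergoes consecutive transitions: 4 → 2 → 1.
12.755 eV

The energy levels of hydrogen are E_n = -13.6057 / n² eV.

First transition (4 → 2):
ΔE₁ = |E_2 - E_4|
ΔE₁ = |-3.401425000 - (-0.850356250)| = 2.551069 eV

Second transition (2 → 1):
ΔE₂ = |E_1 - E_2|
ΔE₂ = |-13.605700000 - (-3.401425000)| = 10.204275 eV

Total energy released:
E_total = ΔE₁ + ΔE₂ = 2.551069 + 10.204275 = 12.755 eV

Note: This equals the direct transition 4 → 1: 12.755 eV ✓
Energy is conserved regardless of the path taken.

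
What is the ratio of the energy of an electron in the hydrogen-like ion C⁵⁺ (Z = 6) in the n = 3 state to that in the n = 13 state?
18.778

Using E_n = -13.6057 Z² / n² eV with Z = 6:

E_3 = -13.6057 × 6² / 3² = -489.8052 / 9 = -54.422800000 eV
E_13 = -13.6057 × 6² / 13² = -489.8052 / 169 = -2.898255621 eV

The ratio is:
E_3/E_13 = (-54.422800000) / (-2.898255621)
E_3/E_13 = (-489.8052/9) / (-489.8052/169)
E_3/E_13 = 169/9
E_3/E_13 = 18.778
(Note: the Z² factors cancel in the ratio.)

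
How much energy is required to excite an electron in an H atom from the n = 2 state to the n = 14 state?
3.33201 eV

The energy levels of a hydrogen-like atom are E_n = -13.6057 eV / n².

Energy at n = 2: E_2 = -13.6057 / 2² = -3.40142500 eV
Energy at n = 14: E_14 = -13.6057 / 14² = -0.06941684 eV

The excitation energy is the difference:
ΔE = E_14 - E_2
ΔE = -0.06941684 - (-3.40142500)
ΔE = 3.33201 eV

Since this is positive, energy must be absorbed (photon absorption).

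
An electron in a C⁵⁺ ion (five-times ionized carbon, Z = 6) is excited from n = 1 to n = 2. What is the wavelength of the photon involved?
3.38 nm

First, find the transition energy using E_n = -13.6057 Z² / n² eV:
E_1 = -13.6057 × 6² / 1² = -489.8052 eV
E_2 = -13.6057 × 6² / 2² = -122.4513 eV

Photon energy: |ΔE| = |E_2 - E_1| = 367.3539 eV

Convert to wavelength using E = hc/λ with hc = 1239.84 eV·nm:
λ = hc/E = 1239.84 eV·nm / 367.3539 eV
λ = 3.38 nm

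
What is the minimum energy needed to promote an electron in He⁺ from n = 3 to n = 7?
4.93631 eV

The energy levels of a hydrogen-like atom are E_n = -13.6057 Z² eV / n².

Energy at n = 3: E_3 = -13.6057 × 2² / 3² = -6.04697778 eV
Energy at n = 7: E_7 = -13.6057 × 2² / 7² = -1.11066939 eV

The excitation energy is the difference:
ΔE = E_7 - E_3
ΔE = -1.11066939 - (-6.04697778)
ΔE = 4.93631 eV

Since this is positive, energy must be absorbed (photon absorption).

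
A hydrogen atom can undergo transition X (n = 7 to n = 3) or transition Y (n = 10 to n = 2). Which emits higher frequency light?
10 → 2

Calculate the energy for each transition:

Transition 7 → 3:
ΔE₁ = |E_3 - E_7| = |-13.6057/3² - (-13.6057/7²)|
ΔE₁ = |-1.51174444444 - (-0.27766734694)| = 1.23407710 eV

Transition 10 → 2:
ΔE₂ = |E_2 - E_10| = |-13.6057/2² - (-13.6057/10²)|
ΔE₂ = |-3.40142500000 - (-0.13605700000)| = 3.26536800 eV

Since 3.26536800 eV > 1.23407710 eV, the transition 10 → 2 emits the more energetic photon.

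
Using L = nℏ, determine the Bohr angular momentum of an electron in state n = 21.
2.21e-33 J·s (or 21ℏ)

In the Bohr model, angular momentum is quantized:
L = nℏ

where ℏ = h/(2π) = 1.0546e-34 J·s

For n = 21:
L = 21 × 1.0546e-34 J·s
L = 2.21e-33 J·s

This can also be written as L = 21ℏ.
The angular momentum is an integer multiple of the reduced Planck constant.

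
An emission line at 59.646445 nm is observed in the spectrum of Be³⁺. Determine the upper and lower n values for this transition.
n = 8 → n = 3

First, find the photon energy from the wavelength (hc = 1239.84 eV·nm):
E = hc/λ = 1239.84 eV·nm / 59.646445 nm = 20.786486 eV

The energy levels of Be³⁺ satisfy E_n = -13.6057 × 4² / n² eV, so an emission n_i → n_f releases
ΔE = 13.6057 × 4² × (1/n_f² − 1/n_i²) eV.

Setting ΔE equal to the photon energy:
1/n_f² − 1/n_i² = 20.786486 / (13.6057 × 4²) = 0.095486111

Since 1/n_i² must be positive, we need 1/n_f² > 0.095486111, i.e. n_f ≤ 3. For each allowed n_f, solve n_i = (1/n_f² − 0.095486111)^(−1/2) and check whether it is a whole number:
  n_f = 1: 1/n_i² = 1.000000000 − 0.095486111 = 0.904513889 → n_i = 1.051  (not an integer) ✗
  n_f = 2: 1/n_i² = 0.250000000 − 0.095486111 = 0.154513889 → n_i = 2.544  (not an integer) ✗
  n_f = 3: 1/n_i² = 0.111111111 − 0.095486111 = 0.015625000 → n_i = 8.000  → integer, n_i = 8 ✓

Only n_f = 3 gives an integer upper level, n_i = 8.

The transition is from n = 8 to n = 3 (emission).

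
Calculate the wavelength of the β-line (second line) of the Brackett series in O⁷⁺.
41.006931 nm

The lines of a series are numbered from the longest wavelength (smallest ΔE) outward; the second line is the transition from n = n_f + 2 to n_f.
The Brackett series has all transitions ending at n_f = 4.

For O⁷⁺ (Z = 8), the second line (β-line) is the jump from n = 6 to n = 4:
E_6 = -13.6057 × 8² / 6² = -24.18791111 eV
E_4 = -13.6057 × 8² / 4² = -54.42280000 eV
ΔE = E_6 - E_4 = 30.23488889 eV

λ = hc/E = 1239.84 eV·nm / 30.23488889 eV
λ = 41.006931 nm

This is the β-line of the Brackett series in O⁷⁺.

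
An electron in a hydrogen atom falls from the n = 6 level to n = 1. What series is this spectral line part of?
Lyman series

The spectral series in hydrogen are named based on the final (lower) energy level:
- Lyman series: n_final = 1 (ultraviolet)
- Balmer series: n_final = 2 (visible/near-UV)
- Paschen series: n_final = 3 (infrared)
- Brackett series: n_final = 4 (infrared)
- Pfund series: n_final = 5 (far infrared)

Since this transition ends at n = 1, it belongs to the Lyman series.

For reference, this 6 → 1 line has photon energy
ΔE = 13.6057 eV × (1/1² - 1/6²) = 13.2278 eV,
corresponding to wavelength λ = hc/ΔE = 1239.84 eV·nm / 13.2278 eV = 93.73 nm in the ultraviolet region.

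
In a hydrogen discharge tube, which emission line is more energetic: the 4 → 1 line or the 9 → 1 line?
9 → 1

Calculate the energy for each transition:

Transition 4 → 1:
ΔE₁ = |E_1 - E_4| = |-13.6057/1² - (-13.6057/4²)|
ΔE₁ = |-13.60570000000 - (-0.85035625000)| = 12.75534375 eV

Transition 9 → 1:
ΔE₂ = |E_1 - E_9| = |-13.6057/1² - (-13.6057/9²)|
ΔE₂ = |-13.60570000000 - (-0.16797160494)| = 13.43772840 eV

Since 13.43772840 eV > 12.75534375 eV, the transition 9 → 1 emits the more energetic photon.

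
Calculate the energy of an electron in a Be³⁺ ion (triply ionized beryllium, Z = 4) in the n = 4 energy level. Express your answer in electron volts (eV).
-13.61 eV

The energy levels of a hydrogen-like atom are given by:
E_n = -13.6057 Z² / n² eV  (with Z = 4 for Be³⁺)

For n = 4:
E_4 = -13.6057 × 4² / 4²
E_4 = -13.6057 × 16 / 16
E_4 = -13.61 eV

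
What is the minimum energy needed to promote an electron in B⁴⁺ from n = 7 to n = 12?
4.57958 eV

The energy levels of a hydrogen-like atom are E_n = -13.6057 Z² eV / n².

Energy at n = 7: E_7 = -13.6057 × 5² / 7² = -6.94168367 eV
Energy at n = 12: E_12 = -13.6057 × 5² / 12² = -2.36210069 eV

The excitation energy is the difference:
ΔE = E_12 - E_7
ΔE = -2.36210069 - (-6.94168367)
ΔE = 4.57958 eV

Since this is positive, energy must be absorbed (photon absorption).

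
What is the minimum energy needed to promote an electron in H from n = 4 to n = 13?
0.7698 eV

The energy levels of a hydrogen-like atom are E_n = -13.6057 eV / n².

Energy at n = 4: E_4 = -13.6057 / 4² = -0.8503563 eV
Energy at n = 13: E_13 = -13.6057 / 13² = -0.0805071 eV

The excitation energy is the difference:
ΔE = E_13 - E_4
ΔE = -0.0805071 - (-0.8503563)
ΔE = 0.7698 eV

Since this is positive, energy must be absorbed (photon absorption).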